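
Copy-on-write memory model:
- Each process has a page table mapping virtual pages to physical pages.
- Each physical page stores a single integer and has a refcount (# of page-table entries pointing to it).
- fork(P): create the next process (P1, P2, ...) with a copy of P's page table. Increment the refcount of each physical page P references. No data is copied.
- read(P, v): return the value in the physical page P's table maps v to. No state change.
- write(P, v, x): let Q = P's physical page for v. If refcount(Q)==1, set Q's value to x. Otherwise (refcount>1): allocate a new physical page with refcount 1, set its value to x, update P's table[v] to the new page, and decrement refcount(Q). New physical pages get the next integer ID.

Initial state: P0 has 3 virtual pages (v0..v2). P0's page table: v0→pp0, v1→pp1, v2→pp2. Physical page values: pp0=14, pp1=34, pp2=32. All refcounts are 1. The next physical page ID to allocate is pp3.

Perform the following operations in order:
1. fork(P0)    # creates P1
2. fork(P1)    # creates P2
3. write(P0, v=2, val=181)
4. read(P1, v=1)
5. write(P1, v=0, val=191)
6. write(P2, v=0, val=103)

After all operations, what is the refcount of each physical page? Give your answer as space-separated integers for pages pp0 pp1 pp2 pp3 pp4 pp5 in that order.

Op 1: fork(P0) -> P1. 3 ppages; refcounts: pp0:2 pp1:2 pp2:2
Op 2: fork(P1) -> P2. 3 ppages; refcounts: pp0:3 pp1:3 pp2:3
Op 3: write(P0, v2, 181). refcount(pp2)=3>1 -> COPY to pp3. 4 ppages; refcounts: pp0:3 pp1:3 pp2:2 pp3:1
Op 4: read(P1, v1) -> 34. No state change.
Op 5: write(P1, v0, 191). refcount(pp0)=3>1 -> COPY to pp4. 5 ppages; refcounts: pp0:2 pp1:3 pp2:2 pp3:1 pp4:1
Op 6: write(P2, v0, 103). refcount(pp0)=2>1 -> COPY to pp5. 6 ppages; refcounts: pp0:1 pp1:3 pp2:2 pp3:1 pp4:1 pp5:1

Answer: 1 3 2 1 1 1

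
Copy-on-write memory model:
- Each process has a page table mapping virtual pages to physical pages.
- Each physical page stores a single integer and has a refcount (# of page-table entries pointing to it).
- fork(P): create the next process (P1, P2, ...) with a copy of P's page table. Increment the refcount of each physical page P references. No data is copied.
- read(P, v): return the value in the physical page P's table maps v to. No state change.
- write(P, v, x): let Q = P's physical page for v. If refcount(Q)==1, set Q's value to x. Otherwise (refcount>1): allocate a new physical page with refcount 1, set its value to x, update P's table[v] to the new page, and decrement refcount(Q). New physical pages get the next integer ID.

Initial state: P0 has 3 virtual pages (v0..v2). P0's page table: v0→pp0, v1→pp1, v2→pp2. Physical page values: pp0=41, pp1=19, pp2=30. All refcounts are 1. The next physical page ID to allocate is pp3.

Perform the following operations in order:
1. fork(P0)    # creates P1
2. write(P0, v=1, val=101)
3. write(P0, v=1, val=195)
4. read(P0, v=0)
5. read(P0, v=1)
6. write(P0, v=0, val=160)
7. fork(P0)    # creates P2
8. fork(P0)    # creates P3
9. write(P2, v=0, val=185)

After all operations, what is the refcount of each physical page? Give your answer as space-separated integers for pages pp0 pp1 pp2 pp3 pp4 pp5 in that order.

Op 1: fork(P0) -> P1. 3 ppages; refcounts: pp0:2 pp1:2 pp2:2
Op 2: write(P0, v1, 101). refcount(pp1)=2>1 -> COPY to pp3. 4 ppages; refcounts: pp0:2 pp1:1 pp2:2 pp3:1
Op 3: write(P0, v1, 195). refcount(pp3)=1 -> write in place. 4 ppages; refcounts: pp0:2 pp1:1 pp2:2 pp3:1
Op 4: read(P0, v0) -> 41. No state change.
Op 5: read(P0, v1) -> 195. No state change.
Op 6: write(P0, v0, 160). refcount(pp0)=2>1 -> COPY to pp4. 5 ppages; refcounts: pp0:1 pp1:1 pp2:2 pp3:1 pp4:1
Op 7: fork(P0) -> P2. 5 ppages; refcounts: pp0:1 pp1:1 pp2:3 pp3:2 pp4:2
Op 8: fork(P0) -> P3. 5 ppages; refcounts: pp0:1 pp1:1 pp2:4 pp3:3 pp4:3
Op 9: write(P2, v0, 185). refcount(pp4)=3>1 -> COPY to pp5. 6 ppages; refcounts: pp0:1 pp1:1 pp2:4 pp3:3 pp4:2 pp5:1

Answer: 1 1 4 3 2 1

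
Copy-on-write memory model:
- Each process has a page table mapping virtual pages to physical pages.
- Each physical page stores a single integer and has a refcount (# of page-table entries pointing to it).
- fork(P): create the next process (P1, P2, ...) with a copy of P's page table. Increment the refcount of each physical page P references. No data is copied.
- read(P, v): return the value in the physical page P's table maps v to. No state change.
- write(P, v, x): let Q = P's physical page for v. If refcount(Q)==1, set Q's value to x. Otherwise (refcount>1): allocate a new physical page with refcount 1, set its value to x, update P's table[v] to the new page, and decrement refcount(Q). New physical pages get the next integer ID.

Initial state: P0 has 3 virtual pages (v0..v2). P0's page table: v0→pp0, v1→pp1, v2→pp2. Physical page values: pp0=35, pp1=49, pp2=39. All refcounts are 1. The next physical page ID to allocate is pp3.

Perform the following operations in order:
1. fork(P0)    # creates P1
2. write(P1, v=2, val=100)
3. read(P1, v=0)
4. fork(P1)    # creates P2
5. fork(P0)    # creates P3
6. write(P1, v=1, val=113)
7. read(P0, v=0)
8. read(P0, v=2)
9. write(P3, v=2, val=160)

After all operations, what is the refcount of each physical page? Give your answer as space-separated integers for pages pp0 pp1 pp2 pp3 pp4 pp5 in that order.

Answer: 4 3 1 2 1 1

Derivation:
Op 1: fork(P0) -> P1. 3 ppages; refcounts: pp0:2 pp1:2 pp2:2
Op 2: write(P1, v2, 100). refcount(pp2)=2>1 -> COPY to pp3. 4 ppages; refcounts: pp0:2 pp1:2 pp2:1 pp3:1
Op 3: read(P1, v0) -> 35. No state change.
Op 4: fork(P1) -> P2. 4 ppages; refcounts: pp0:3 pp1:3 pp2:1 pp3:2
Op 5: fork(P0) -> P3. 4 ppages; refcounts: pp0:4 pp1:4 pp2:2 pp3:2
Op 6: write(P1, v1, 113). refcount(pp1)=4>1 -> COPY to pp4. 5 ppages; refcounts: pp0:4 pp1:3 pp2:2 pp3:2 pp4:1
Op 7: read(P0, v0) -> 35. No state change.
Op 8: read(P0, v2) -> 39. No state change.
Op 9: write(P3, v2, 160). refcount(pp2)=2>1 -> COPY to pp5. 6 ppages; refcounts: pp0:4 pp1:3 pp2:1 pp3:2 pp4:1 pp5:1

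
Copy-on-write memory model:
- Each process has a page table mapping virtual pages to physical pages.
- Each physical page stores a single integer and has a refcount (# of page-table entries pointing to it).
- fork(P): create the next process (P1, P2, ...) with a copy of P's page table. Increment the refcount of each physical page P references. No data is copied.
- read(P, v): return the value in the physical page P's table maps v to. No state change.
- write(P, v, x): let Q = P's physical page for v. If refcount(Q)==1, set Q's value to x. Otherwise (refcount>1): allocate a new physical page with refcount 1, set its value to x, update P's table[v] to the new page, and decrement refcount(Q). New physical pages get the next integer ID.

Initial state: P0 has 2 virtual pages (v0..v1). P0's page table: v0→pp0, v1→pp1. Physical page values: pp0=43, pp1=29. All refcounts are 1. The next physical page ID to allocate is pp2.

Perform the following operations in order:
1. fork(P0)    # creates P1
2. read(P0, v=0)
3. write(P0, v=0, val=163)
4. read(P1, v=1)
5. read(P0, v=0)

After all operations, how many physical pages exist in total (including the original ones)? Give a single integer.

Op 1: fork(P0) -> P1. 2 ppages; refcounts: pp0:2 pp1:2
Op 2: read(P0, v0) -> 43. No state change.
Op 3: write(P0, v0, 163). refcount(pp0)=2>1 -> COPY to pp2. 3 ppages; refcounts: pp0:1 pp1:2 pp2:1
Op 4: read(P1, v1) -> 29. No state change.
Op 5: read(P0, v0) -> 163. No state change.

Answer: 3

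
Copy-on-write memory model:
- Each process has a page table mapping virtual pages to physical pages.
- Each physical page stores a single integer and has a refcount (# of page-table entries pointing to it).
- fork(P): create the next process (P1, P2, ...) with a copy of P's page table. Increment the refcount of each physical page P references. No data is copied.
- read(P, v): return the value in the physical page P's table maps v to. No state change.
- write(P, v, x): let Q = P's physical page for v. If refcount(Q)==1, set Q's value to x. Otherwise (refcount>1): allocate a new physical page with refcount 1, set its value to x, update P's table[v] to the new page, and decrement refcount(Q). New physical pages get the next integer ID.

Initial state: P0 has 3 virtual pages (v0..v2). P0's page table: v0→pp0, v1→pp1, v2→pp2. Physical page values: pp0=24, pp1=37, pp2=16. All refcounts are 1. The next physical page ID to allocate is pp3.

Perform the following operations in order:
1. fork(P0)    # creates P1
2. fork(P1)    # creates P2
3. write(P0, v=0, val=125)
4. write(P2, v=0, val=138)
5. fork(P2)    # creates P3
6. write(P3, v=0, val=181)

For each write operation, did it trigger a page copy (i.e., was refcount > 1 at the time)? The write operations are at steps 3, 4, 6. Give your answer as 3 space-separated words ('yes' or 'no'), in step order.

Op 1: fork(P0) -> P1. 3 ppages; refcounts: pp0:2 pp1:2 pp2:2
Op 2: fork(P1) -> P2. 3 ppages; refcounts: pp0:3 pp1:3 pp2:3
Op 3: write(P0, v0, 125). refcount(pp0)=3>1 -> COPY to pp3. 4 ppages; refcounts: pp0:2 pp1:3 pp2:3 pp3:1
Op 4: write(P2, v0, 138). refcount(pp0)=2>1 -> COPY to pp4. 5 ppages; refcounts: pp0:1 pp1:3 pp2:3 pp3:1 pp4:1
Op 5: fork(P2) -> P3. 5 ppages; refcounts: pp0:1 pp1:4 pp2:4 pp3:1 pp4:2
Op 6: write(P3, v0, 181). refcount(pp4)=2>1 -> COPY to pp5. 6 ppages; refcounts: pp0:1 pp1:4 pp2:4 pp3:1 pp4:1 pp5:1

yes yes yes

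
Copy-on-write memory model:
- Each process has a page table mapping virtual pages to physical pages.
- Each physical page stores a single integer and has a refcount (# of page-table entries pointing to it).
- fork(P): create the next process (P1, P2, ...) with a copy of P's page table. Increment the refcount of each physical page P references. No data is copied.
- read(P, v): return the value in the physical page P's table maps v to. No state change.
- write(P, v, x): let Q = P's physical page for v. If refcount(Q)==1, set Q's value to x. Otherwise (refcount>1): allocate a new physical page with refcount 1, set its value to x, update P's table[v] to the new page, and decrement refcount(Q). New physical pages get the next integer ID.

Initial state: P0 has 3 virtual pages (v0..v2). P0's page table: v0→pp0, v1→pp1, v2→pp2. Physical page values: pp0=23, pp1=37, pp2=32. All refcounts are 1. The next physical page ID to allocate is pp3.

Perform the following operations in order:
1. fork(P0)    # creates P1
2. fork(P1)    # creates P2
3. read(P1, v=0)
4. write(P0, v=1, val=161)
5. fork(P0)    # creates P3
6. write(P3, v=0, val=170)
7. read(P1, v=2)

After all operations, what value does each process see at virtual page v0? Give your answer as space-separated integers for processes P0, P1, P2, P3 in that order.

Answer: 23 23 23 170

Derivation:
Op 1: fork(P0) -> P1. 3 ppages; refcounts: pp0:2 pp1:2 pp2:2
Op 2: fork(P1) -> P2. 3 ppages; refcounts: pp0:3 pp1:3 pp2:3
Op 3: read(P1, v0) -> 23. No state change.
Op 4: write(P0, v1, 161). refcount(pp1)=3>1 -> COPY to pp3. 4 ppages; refcounts: pp0:3 pp1:2 pp2:3 pp3:1
Op 5: fork(P0) -> P3. 4 ppages; refcounts: pp0:4 pp1:2 pp2:4 pp3:2
Op 6: write(P3, v0, 170). refcount(pp0)=4>1 -> COPY to pp4. 5 ppages; refcounts: pp0:3 pp1:2 pp2:4 pp3:2 pp4:1
Op 7: read(P1, v2) -> 32. No state change.
P0: v0 -> pp0 = 23
P1: v0 -> pp0 = 23
P2: v0 -> pp0 = 23
P3: v0 -> pp4 = 170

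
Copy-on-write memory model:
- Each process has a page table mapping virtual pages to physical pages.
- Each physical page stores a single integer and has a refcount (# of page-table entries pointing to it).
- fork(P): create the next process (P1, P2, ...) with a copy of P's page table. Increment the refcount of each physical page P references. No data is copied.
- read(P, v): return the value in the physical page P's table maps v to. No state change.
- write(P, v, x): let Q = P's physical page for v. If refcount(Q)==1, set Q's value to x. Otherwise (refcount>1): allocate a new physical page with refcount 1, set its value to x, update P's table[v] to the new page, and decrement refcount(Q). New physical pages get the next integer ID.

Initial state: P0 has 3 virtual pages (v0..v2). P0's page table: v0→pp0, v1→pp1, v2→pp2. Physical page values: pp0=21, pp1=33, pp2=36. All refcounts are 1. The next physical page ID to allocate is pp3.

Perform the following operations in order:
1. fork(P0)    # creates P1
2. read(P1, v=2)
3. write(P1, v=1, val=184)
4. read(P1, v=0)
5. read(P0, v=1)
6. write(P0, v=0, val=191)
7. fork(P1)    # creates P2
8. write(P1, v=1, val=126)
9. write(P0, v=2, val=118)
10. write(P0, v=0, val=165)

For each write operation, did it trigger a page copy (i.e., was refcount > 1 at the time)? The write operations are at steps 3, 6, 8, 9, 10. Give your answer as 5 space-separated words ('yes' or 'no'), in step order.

Op 1: fork(P0) -> P1. 3 ppages; refcounts: pp0:2 pp1:2 pp2:2
Op 2: read(P1, v2) -> 36. No state change.
Op 3: write(P1, v1, 184). refcount(pp1)=2>1 -> COPY to pp3. 4 ppages; refcounts: pp0:2 pp1:1 pp2:2 pp3:1
Op 4: read(P1, v0) -> 21. No state change.
Op 5: read(P0, v1) -> 33. No state change.
Op 6: write(P0, v0, 191). refcount(pp0)=2>1 -> COPY to pp4. 5 ppages; refcounts: pp0:1 pp1:1 pp2:2 pp3:1 pp4:1
Op 7: fork(P1) -> P2. 5 ppages; refcounts: pp0:2 pp1:1 pp2:3 pp3:2 pp4:1
Op 8: write(P1, v1, 126). refcount(pp3)=2>1 -> COPY to pp5. 6 ppages; refcounts: pp0:2 pp1:1 pp2:3 pp3:1 pp4:1 pp5:1
Op 9: write(P0, v2, 118). refcount(pp2)=3>1 -> COPY to pp6. 7 ppages; refcounts: pp0:2 pp1:1 pp2:2 pp3:1 pp4:1 pp5:1 pp6:1
Op 10: write(P0, v0, 165). refcount(pp4)=1 -> write in place. 7 ppages; refcounts: pp0:2 pp1:1 pp2:2 pp3:1 pp4:1 pp5:1 pp6:1

yes yes yes yes no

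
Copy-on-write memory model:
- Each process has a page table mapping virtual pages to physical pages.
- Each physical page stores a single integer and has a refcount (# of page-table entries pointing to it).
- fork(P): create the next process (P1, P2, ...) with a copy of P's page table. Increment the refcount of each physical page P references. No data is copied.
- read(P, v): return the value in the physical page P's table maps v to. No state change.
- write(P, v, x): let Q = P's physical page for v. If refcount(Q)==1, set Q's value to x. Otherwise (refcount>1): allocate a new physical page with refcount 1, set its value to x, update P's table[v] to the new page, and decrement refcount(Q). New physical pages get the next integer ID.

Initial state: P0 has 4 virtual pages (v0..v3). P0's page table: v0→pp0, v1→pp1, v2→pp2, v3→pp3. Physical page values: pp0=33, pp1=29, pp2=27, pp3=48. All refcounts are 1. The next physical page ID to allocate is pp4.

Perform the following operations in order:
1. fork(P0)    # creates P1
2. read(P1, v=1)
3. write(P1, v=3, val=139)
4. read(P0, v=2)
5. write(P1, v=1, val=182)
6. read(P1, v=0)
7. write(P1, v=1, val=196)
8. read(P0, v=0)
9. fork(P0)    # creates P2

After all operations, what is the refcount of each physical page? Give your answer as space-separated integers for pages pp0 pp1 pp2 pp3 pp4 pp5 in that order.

Answer: 3 2 3 2 1 1

Derivation:
Op 1: fork(P0) -> P1. 4 ppages; refcounts: pp0:2 pp1:2 pp2:2 pp3:2
Op 2: read(P1, v1) -> 29. No state change.
Op 3: write(P1, v3, 139). refcount(pp3)=2>1 -> COPY to pp4. 5 ppages; refcounts: pp0:2 pp1:2 pp2:2 pp3:1 pp4:1
Op 4: read(P0, v2) -> 27. No state change.
Op 5: write(P1, v1, 182). refcount(pp1)=2>1 -> COPY to pp5. 6 ppages; refcounts: pp0:2 pp1:1 pp2:2 pp3:1 pp4:1 pp5:1
Op 6: read(P1, v0) -> 33. No state change.
Op 7: write(P1, v1, 196). refcount(pp5)=1 -> write in place. 6 ppages; refcounts: pp0:2 pp1:1 pp2:2 pp3:1 pp4:1 pp5:1
Op 8: read(P0, v0) -> 33. No state change.
Op 9: fork(P0) -> P2. 6 ppages; refcounts: pp0:3 pp1:2 pp2:3 pp3:2 pp4:1 pp5:1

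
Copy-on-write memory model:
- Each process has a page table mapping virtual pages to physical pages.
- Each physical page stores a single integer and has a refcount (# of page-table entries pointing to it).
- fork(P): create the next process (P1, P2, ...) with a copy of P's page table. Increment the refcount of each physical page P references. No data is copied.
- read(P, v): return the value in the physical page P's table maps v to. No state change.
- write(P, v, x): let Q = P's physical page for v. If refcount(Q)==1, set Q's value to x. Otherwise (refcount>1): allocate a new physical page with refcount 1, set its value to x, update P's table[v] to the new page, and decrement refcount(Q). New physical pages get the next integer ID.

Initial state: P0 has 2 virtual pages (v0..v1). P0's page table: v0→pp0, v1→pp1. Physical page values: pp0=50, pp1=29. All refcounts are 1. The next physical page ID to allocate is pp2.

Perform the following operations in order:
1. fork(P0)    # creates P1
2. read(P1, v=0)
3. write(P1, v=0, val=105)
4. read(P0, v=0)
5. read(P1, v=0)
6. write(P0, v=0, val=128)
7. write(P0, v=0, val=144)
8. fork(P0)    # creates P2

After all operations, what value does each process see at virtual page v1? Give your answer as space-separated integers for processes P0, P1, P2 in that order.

Answer: 29 29 29

Derivation:
Op 1: fork(P0) -> P1. 2 ppages; refcounts: pp0:2 pp1:2
Op 2: read(P1, v0) -> 50. No state change.
Op 3: write(P1, v0, 105). refcount(pp0)=2>1 -> COPY to pp2. 3 ppages; refcounts: pp0:1 pp1:2 pp2:1
Op 4: read(P0, v0) -> 50. No state change.
Op 5: read(P1, v0) -> 105. No state change.
Op 6: write(P0, v0, 128). refcount(pp0)=1 -> write in place. 3 ppages; refcounts: pp0:1 pp1:2 pp2:1
Op 7: write(P0, v0, 144). refcount(pp0)=1 -> write in place. 3 ppages; refcounts: pp0:1 pp1:2 pp2:1
Op 8: fork(P0) -> P2. 3 ppages; refcounts: pp0:2 pp1:3 pp2:1
P0: v1 -> pp1 = 29
P1: v1 -> pp1 = 29
P2: v1 -> pp1 = 29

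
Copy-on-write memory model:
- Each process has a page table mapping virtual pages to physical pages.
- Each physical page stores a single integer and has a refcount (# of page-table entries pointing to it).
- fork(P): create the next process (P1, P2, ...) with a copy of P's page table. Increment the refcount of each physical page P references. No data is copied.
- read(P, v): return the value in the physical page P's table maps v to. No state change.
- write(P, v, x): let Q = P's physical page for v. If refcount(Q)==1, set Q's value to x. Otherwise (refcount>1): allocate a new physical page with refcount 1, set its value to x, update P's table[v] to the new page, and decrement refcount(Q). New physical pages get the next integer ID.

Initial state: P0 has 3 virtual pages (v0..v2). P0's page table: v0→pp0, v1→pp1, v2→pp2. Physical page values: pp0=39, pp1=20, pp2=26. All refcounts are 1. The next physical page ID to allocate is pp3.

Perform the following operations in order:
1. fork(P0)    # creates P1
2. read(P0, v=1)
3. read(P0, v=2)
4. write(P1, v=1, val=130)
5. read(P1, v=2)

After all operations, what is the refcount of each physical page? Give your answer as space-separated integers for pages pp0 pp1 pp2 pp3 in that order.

Answer: 2 1 2 1

Derivation:
Op 1: fork(P0) -> P1. 3 ppages; refcounts: pp0:2 pp1:2 pp2:2
Op 2: read(P0, v1) -> 20. No state change.
Op 3: read(P0, v2) -> 26. No state change.
Op 4: write(P1, v1, 130). refcount(pp1)=2>1 -> COPY to pp3. 4 ppages; refcounts: pp0:2 pp1:1 pp2:2 pp3:1
Op 5: read(P1, v2) -> 26. No state change.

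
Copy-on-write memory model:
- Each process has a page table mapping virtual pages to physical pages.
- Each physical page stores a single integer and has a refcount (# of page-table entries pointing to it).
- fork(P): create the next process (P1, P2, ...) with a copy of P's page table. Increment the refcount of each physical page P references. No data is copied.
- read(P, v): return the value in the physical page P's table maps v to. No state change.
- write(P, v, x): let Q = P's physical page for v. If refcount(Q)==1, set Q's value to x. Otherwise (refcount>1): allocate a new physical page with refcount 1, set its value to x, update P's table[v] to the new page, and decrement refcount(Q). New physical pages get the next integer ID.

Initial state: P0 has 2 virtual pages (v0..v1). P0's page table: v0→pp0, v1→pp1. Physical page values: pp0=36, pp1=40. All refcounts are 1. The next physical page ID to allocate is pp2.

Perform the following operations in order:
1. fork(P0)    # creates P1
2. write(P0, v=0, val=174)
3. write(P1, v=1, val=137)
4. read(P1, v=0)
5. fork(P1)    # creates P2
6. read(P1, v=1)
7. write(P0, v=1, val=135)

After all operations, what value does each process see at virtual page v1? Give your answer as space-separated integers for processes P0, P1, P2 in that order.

Answer: 135 137 137

Derivation:
Op 1: fork(P0) -> P1. 2 ppages; refcounts: pp0:2 pp1:2
Op 2: write(P0, v0, 174). refcount(pp0)=2>1 -> COPY to pp2. 3 ppages; refcounts: pp0:1 pp1:2 pp2:1
Op 3: write(P1, v1, 137). refcount(pp1)=2>1 -> COPY to pp3. 4 ppages; refcounts: pp0:1 pp1:1 pp2:1 pp3:1
Op 4: read(P1, v0) -> 36. No state change.
Op 5: fork(P1) -> P2. 4 ppages; refcounts: pp0:2 pp1:1 pp2:1 pp3:2
Op 6: read(P1, v1) -> 137. No state change.
Op 7: write(P0, v1, 135). refcount(pp1)=1 -> write in place. 4 ppages; refcounts: pp0:2 pp1:1 pp2:1 pp3:2
P0: v1 -> pp1 = 135
P1: v1 -> pp3 = 137
P2: v1 -> pp3 = 137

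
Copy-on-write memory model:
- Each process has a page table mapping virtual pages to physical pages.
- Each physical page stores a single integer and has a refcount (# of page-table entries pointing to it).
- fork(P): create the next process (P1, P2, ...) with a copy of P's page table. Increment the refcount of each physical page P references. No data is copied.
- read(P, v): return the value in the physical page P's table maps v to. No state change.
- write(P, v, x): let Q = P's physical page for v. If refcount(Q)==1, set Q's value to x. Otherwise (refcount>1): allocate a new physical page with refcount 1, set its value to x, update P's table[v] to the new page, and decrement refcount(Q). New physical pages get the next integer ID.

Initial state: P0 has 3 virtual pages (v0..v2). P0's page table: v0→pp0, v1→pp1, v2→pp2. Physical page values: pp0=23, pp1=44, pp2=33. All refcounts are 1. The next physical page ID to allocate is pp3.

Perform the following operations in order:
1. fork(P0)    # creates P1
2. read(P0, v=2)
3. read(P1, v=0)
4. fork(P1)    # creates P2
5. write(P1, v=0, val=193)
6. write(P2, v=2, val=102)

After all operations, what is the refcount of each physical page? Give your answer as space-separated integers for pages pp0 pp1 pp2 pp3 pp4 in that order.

Answer: 2 3 2 1 1

Derivation:
Op 1: fork(P0) -> P1. 3 ppages; refcounts: pp0:2 pp1:2 pp2:2
Op 2: read(P0, v2) -> 33. No state change.
Op 3: read(P1, v0) -> 23. No state change.
Op 4: fork(P1) -> P2. 3 ppages; refcounts: pp0:3 pp1:3 pp2:3
Op 5: write(P1, v0, 193). refcount(pp0)=3>1 -> COPY to pp3. 4 ppages; refcounts: pp0:2 pp1:3 pp2:3 pp3:1
Op 6: write(P2, v2, 102). refcount(pp2)=3>1 -> COPY to pp4. 5 ppages; refcounts: pp0:2 pp1:3 pp2:2 pp3:1 pp4:1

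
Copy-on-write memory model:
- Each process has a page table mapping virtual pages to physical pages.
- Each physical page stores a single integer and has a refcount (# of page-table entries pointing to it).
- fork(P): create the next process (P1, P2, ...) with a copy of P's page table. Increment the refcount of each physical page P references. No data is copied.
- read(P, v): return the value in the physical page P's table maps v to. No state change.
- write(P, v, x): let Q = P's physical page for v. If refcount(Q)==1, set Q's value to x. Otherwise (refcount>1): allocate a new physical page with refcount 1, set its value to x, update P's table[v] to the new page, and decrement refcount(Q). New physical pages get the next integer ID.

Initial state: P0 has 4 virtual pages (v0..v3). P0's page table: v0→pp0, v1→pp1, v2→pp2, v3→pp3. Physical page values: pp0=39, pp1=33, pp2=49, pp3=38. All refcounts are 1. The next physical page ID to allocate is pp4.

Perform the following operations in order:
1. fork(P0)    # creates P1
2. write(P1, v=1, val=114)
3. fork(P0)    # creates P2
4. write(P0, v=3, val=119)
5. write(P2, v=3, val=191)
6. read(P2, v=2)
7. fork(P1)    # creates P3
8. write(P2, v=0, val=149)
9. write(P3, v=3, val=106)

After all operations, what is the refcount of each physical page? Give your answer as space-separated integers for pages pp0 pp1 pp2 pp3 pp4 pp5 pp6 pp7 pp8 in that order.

Op 1: fork(P0) -> P1. 4 ppages; refcounts: pp0:2 pp1:2 pp2:2 pp3:2
Op 2: write(P1, v1, 114). refcount(pp1)=2>1 -> COPY to pp4. 5 ppages; refcounts: pp0:2 pp1:1 pp2:2 pp3:2 pp4:1
Op 3: fork(P0) -> P2. 5 ppages; refcounts: pp0:3 pp1:2 pp2:3 pp3:3 pp4:1
Op 4: write(P0, v3, 119). refcount(pp3)=3>1 -> COPY to pp5. 6 ppages; refcounts: pp0:3 pp1:2 pp2:3 pp3:2 pp4:1 pp5:1
Op 5: write(P2, v3, 191). refcount(pp3)=2>1 -> COPY to pp6. 7 ppages; refcounts: pp0:3 pp1:2 pp2:3 pp3:1 pp4:1 pp5:1 pp6:1
Op 6: read(P2, v2) -> 49. No state change.
Op 7: fork(P1) -> P3. 7 ppages; refcounts: pp0:4 pp1:2 pp2:4 pp3:2 pp4:2 pp5:1 pp6:1
Op 8: write(P2, v0, 149). refcount(pp0)=4>1 -> COPY to pp7. 8 ppages; refcounts: pp0:3 pp1:2 pp2:4 pp3:2 pp4:2 pp5:1 pp6:1 pp7:1
Op 9: write(P3, v3, 106). refcount(pp3)=2>1 -> COPY to pp8. 9 ppages; refcounts: pp0:3 pp1:2 pp2:4 pp3:1 pp4:2 pp5:1 pp6:1 pp7:1 pp8:1

Answer: 3 2 4 1 2 1 1 1 1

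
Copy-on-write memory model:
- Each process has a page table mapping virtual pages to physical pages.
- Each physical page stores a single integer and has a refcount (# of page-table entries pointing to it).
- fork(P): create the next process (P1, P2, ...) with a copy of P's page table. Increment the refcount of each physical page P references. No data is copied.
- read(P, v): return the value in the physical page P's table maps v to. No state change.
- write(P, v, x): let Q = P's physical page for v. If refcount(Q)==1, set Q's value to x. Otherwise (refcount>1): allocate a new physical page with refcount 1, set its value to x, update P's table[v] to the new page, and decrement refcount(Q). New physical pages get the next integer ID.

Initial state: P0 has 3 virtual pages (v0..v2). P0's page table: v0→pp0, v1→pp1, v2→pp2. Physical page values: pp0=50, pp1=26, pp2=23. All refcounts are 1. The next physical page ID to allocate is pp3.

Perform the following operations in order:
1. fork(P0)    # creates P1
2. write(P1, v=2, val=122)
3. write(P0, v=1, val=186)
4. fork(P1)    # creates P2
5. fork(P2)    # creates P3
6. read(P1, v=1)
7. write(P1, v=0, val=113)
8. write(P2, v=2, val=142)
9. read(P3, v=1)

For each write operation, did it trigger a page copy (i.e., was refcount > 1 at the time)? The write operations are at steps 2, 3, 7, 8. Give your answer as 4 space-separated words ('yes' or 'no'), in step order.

Op 1: fork(P0) -> P1. 3 ppages; refcounts: pp0:2 pp1:2 pp2:2
Op 2: write(P1, v2, 122). refcount(pp2)=2>1 -> COPY to pp3. 4 ppages; refcounts: pp0:2 pp1:2 pp2:1 pp3:1
Op 3: write(P0, v1, 186). refcount(pp1)=2>1 -> COPY to pp4. 5 ppages; refcounts: pp0:2 pp1:1 pp2:1 pp3:1 pp4:1
Op 4: fork(P1) -> P2. 5 ppages; refcounts: pp0:3 pp1:2 pp2:1 pp3:2 pp4:1
Op 5: fork(P2) -> P3. 5 ppages; refcounts: pp0:4 pp1:3 pp2:1 pp3:3 pp4:1
Op 6: read(P1, v1) -> 26. No state change.
Op 7: write(P1, v0, 113). refcount(pp0)=4>1 -> COPY to pp5. 6 ppages; refcounts: pp0:3 pp1:3 pp2:1 pp3:3 pp4:1 pp5:1
Op 8: write(P2, v2, 142). refcount(pp3)=3>1 -> COPY to pp6. 7 ppages; refcounts: pp0:3 pp1:3 pp2:1 pp3:2 pp4:1 pp5:1 pp6:1
Op 9: read(P3, v1) -> 26. No state change.

yes yes yes yes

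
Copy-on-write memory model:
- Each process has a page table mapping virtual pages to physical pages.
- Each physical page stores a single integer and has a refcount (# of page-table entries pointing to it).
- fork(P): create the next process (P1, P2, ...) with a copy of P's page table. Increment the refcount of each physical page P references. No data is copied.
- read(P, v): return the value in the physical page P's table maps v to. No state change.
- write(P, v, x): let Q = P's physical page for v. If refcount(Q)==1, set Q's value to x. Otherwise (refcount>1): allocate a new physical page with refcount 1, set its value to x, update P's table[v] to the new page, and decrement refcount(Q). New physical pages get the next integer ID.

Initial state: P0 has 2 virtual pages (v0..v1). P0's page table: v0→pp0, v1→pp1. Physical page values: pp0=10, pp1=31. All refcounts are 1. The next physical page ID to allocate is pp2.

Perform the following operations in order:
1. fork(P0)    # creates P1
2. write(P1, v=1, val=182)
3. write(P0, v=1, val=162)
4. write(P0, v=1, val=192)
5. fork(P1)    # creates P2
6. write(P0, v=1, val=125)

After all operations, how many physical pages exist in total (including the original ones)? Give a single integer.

Answer: 3

Derivation:
Op 1: fork(P0) -> P1. 2 ppages; refcounts: pp0:2 pp1:2
Op 2: write(P1, v1, 182). refcount(pp1)=2>1 -> COPY to pp2. 3 ppages; refcounts: pp0:2 pp1:1 pp2:1
Op 3: write(P0, v1, 162). refcount(pp1)=1 -> write in place. 3 ppages; refcounts: pp0:2 pp1:1 pp2:1
Op 4: write(P0, v1, 192). refcount(pp1)=1 -> write in place. 3 ppages; refcounts: pp0:2 pp1:1 pp2:1
Op 5: fork(P1) -> P2. 3 ppages; refcounts: pp0:3 pp1:1 pp2:2
Op 6: write(P0, v1, 125). refcount(pp1)=1 -> write in place. 3 ppages; refcounts: pp0:3 pp1:1 pp2:2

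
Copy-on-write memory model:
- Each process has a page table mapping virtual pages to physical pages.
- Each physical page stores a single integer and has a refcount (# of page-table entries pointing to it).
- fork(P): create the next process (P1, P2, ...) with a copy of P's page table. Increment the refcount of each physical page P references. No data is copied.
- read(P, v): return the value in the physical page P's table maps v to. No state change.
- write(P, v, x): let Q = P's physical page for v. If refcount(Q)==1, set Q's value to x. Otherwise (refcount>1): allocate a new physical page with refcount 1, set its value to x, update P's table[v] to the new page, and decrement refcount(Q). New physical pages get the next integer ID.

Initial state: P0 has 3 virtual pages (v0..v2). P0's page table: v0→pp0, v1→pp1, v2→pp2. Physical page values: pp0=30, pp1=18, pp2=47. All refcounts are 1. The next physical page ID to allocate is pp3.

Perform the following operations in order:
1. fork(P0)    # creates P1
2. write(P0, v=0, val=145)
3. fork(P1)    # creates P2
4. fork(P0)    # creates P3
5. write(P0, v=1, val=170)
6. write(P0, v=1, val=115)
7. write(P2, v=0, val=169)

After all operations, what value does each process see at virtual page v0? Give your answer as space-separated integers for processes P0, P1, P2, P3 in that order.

Answer: 145 30 169 145

Derivation:
Op 1: fork(P0) -> P1. 3 ppages; refcounts: pp0:2 pp1:2 pp2:2
Op 2: write(P0, v0, 145). refcount(pp0)=2>1 -> COPY to pp3. 4 ppages; refcounts: pp0:1 pp1:2 pp2:2 pp3:1
Op 3: fork(P1) -> P2. 4 ppages; refcounts: pp0:2 pp1:3 pp2:3 pp3:1
Op 4: fork(P0) -> P3. 4 ppages; refcounts: pp0:2 pp1:4 pp2:4 pp3:2
Op 5: write(P0, v1, 170). refcount(pp1)=4>1 -> COPY to pp4. 5 ppages; refcounts: pp0:2 pp1:3 pp2:4 pp3:2 pp4:1
Op 6: write(P0, v1, 115). refcount(pp4)=1 -> write in place. 5 ppages; refcounts: pp0:2 pp1:3 pp2:4 pp3:2 pp4:1
Op 7: write(P2, v0, 169). refcount(pp0)=2>1 -> COPY to pp5. 6 ppages; refcounts: pp0:1 pp1:3 pp2:4 pp3:2 pp4:1 pp5:1
P0: v0 -> pp3 = 145
P1: v0 -> pp0 = 30
P2: v0 -> pp5 = 169
P3: v0 -> pp3 = 145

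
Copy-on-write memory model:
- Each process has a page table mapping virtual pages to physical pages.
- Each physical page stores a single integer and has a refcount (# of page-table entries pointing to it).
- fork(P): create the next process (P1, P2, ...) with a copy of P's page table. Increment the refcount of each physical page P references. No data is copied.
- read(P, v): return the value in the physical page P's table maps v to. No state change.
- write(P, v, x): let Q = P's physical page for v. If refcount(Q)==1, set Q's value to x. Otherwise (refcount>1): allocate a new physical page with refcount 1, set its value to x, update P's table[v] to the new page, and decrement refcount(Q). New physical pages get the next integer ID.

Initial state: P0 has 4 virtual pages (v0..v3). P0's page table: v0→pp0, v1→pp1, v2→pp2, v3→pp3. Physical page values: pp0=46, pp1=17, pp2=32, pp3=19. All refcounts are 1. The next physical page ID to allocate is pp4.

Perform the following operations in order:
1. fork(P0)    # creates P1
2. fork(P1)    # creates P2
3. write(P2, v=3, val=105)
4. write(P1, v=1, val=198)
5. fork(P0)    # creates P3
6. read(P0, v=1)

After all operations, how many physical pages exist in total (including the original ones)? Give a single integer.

Op 1: fork(P0) -> P1. 4 ppages; refcounts: pp0:2 pp1:2 pp2:2 pp3:2
Op 2: fork(P1) -> P2. 4 ppages; refcounts: pp0:3 pp1:3 pp2:3 pp3:3
Op 3: write(P2, v3, 105). refcount(pp3)=3>1 -> COPY to pp4. 5 ppages; refcounts: pp0:3 pp1:3 pp2:3 pp3:2 pp4:1
Op 4: write(P1, v1, 198). refcount(pp1)=3>1 -> COPY to pp5. 6 ppages; refcounts: pp0:3 pp1:2 pp2:3 pp3:2 pp4:1 pp5:1
Op 5: fork(P0) -> P3. 6 ppages; refcounts: pp0:4 pp1:3 pp2:4 pp3:3 pp4:1 pp5:1
Op 6: read(P0, v1) -> 17. No state change.

Answer: 6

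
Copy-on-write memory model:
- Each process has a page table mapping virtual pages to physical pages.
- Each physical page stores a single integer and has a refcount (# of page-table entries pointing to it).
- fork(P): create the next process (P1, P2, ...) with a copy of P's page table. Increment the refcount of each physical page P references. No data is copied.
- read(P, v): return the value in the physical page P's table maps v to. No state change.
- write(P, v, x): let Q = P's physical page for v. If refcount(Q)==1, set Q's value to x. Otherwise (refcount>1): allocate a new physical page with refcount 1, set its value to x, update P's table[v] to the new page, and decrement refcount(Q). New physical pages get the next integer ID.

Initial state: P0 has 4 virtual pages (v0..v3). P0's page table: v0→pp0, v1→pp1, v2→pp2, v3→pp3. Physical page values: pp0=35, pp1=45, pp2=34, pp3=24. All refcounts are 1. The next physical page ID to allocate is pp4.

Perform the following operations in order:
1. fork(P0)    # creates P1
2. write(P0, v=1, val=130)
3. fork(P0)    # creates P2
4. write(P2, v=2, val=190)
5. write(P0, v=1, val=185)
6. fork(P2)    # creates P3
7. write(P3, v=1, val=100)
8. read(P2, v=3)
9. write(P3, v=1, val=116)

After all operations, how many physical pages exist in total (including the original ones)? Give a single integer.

Op 1: fork(P0) -> P1. 4 ppages; refcounts: pp0:2 pp1:2 pp2:2 pp3:2
Op 2: write(P0, v1, 130). refcount(pp1)=2>1 -> COPY to pp4. 5 ppages; refcounts: pp0:2 pp1:1 pp2:2 pp3:2 pp4:1
Op 3: fork(P0) -> P2. 5 ppages; refcounts: pp0:3 pp1:1 pp2:3 pp3:3 pp4:2
Op 4: write(P2, v2, 190). refcount(pp2)=3>1 -> COPY to pp5. 6 ppages; refcounts: pp0:3 pp1:1 pp2:2 pp3:3 pp4:2 pp5:1
Op 5: write(P0, v1, 185). refcount(pp4)=2>1 -> COPY to pp6. 7 ppages; refcounts: pp0:3 pp1:1 pp2:2 pp3:3 pp4:1 pp5:1 pp6:1
Op 6: fork(P2) -> P3. 7 ppages; refcounts: pp0:4 pp1:1 pp2:2 pp3:4 pp4:2 pp5:2 pp6:1
Op 7: write(P3, v1, 100). refcount(pp4)=2>1 -> COPY to pp7. 8 ppages; refcounts: pp0:4 pp1:1 pp2:2 pp3:4 pp4:1 pp5:2 pp6:1 pp7:1
Op 8: read(P2, v3) -> 24. No state change.
Op 9: write(P3, v1, 116). refcount(pp7)=1 -> write in place. 8 ppages; refcounts: pp0:4 pp1:1 pp2:2 pp3:4 pp4:1 pp5:2 pp6:1 pp7:1

Answer: 8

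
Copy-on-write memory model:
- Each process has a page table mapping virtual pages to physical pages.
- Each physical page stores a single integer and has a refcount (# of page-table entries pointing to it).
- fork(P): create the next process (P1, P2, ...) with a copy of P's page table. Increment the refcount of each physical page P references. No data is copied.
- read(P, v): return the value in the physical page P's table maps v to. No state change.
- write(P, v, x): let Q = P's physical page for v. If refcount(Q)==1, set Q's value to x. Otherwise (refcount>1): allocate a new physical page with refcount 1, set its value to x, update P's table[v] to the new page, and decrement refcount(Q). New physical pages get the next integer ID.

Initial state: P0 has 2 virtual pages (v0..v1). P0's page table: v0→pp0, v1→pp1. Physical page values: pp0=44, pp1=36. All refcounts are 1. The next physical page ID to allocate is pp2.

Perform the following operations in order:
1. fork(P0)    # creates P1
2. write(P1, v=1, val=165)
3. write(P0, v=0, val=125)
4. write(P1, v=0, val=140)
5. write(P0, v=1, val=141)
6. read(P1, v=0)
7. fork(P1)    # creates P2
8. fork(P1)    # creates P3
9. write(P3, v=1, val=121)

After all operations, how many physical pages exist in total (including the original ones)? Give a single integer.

Op 1: fork(P0) -> P1. 2 ppages; refcounts: pp0:2 pp1:2
Op 2: write(P1, v1, 165). refcount(pp1)=2>1 -> COPY to pp2. 3 ppages; refcounts: pp0:2 pp1:1 pp2:1
Op 3: write(P0, v0, 125). refcount(pp0)=2>1 -> COPY to pp3. 4 ppages; refcounts: pp0:1 pp1:1 pp2:1 pp3:1
Op 4: write(P1, v0, 140). refcount(pp0)=1 -> write in place. 4 ppages; refcounts: pp0:1 pp1:1 pp2:1 pp3:1
Op 5: write(P0, v1, 141). refcount(pp1)=1 -> write in place. 4 ppages; refcounts: pp0:1 pp1:1 pp2:1 pp3:1
Op 6: read(P1, v0) -> 140. No state change.
Op 7: fork(P1) -> P2. 4 ppages; refcounts: pp0:2 pp1:1 pp2:2 pp3:1
Op 8: fork(P1) -> P3. 4 ppages; refcounts: pp0:3 pp1:1 pp2:3 pp3:1
Op 9: write(P3, v1, 121). refcount(pp2)=3>1 -> COPY to pp4. 5 ppages; refcounts: pp0:3 pp1:1 pp2:2 pp3:1 pp4:1

Answer: 5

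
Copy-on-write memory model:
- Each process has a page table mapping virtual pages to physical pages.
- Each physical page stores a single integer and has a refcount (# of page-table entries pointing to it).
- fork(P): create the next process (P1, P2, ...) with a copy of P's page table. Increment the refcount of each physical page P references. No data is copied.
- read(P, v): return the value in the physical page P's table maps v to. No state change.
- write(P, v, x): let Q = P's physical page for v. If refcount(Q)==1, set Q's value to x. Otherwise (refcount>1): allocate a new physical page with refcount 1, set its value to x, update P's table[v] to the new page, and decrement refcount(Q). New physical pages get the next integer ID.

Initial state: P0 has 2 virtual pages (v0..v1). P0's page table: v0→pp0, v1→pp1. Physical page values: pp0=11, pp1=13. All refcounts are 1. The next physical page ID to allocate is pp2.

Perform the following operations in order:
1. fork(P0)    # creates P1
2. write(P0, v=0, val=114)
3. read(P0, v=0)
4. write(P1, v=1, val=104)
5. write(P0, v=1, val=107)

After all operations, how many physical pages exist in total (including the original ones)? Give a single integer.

Answer: 4

Derivation:
Op 1: fork(P0) -> P1. 2 ppages; refcounts: pp0:2 pp1:2
Op 2: write(P0, v0, 114). refcount(pp0)=2>1 -> COPY to pp2. 3 ppages; refcounts: pp0:1 pp1:2 pp2:1
Op 3: read(P0, v0) -> 114. No state change.
Op 4: write(P1, v1, 104). refcount(pp1)=2>1 -> COPY to pp3. 4 ppages; refcounts: pp0:1 pp1:1 pp2:1 pp3:1
Op 5: write(P0, v1, 107). refcount(pp1)=1 -> write in place. 4 ppages; refcounts: pp0:1 pp1:1 pp2:1 pp3:1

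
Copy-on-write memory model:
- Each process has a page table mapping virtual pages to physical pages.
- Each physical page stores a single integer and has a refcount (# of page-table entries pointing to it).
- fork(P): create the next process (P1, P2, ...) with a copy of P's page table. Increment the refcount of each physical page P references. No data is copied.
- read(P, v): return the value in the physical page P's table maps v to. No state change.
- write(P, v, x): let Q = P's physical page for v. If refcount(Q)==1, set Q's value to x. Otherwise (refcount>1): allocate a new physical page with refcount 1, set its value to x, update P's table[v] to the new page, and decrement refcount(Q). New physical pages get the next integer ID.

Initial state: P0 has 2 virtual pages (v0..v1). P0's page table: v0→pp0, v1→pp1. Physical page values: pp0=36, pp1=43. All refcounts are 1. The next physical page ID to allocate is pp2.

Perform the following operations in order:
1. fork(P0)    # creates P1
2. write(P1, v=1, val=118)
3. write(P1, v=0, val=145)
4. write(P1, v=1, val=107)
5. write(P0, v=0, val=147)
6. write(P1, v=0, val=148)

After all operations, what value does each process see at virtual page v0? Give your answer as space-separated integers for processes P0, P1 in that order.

Op 1: fork(P0) -> P1. 2 ppages; refcounts: pp0:2 pp1:2
Op 2: write(P1, v1, 118). refcount(pp1)=2>1 -> COPY to pp2. 3 ppages; refcounts: pp0:2 pp1:1 pp2:1
Op 3: write(P1, v0, 145). refcount(pp0)=2>1 -> COPY to pp3. 4 ppages; refcounts: pp0:1 pp1:1 pp2:1 pp3:1
Op 4: write(P1, v1, 107). refcount(pp2)=1 -> write in place. 4 ppages; refcounts: pp0:1 pp1:1 pp2:1 pp3:1
Op 5: write(P0, v0, 147). refcount(pp0)=1 -> write in place. 4 ppages; refcounts: pp0:1 pp1:1 pp2:1 pp3:1
Op 6: write(P1, v0, 148). refcount(pp3)=1 -> write in place. 4 ppages; refcounts: pp0:1 pp1:1 pp2:1 pp3:1
P0: v0 -> pp0 = 147
P1: v0 -> pp3 = 148

Answer: 147 148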